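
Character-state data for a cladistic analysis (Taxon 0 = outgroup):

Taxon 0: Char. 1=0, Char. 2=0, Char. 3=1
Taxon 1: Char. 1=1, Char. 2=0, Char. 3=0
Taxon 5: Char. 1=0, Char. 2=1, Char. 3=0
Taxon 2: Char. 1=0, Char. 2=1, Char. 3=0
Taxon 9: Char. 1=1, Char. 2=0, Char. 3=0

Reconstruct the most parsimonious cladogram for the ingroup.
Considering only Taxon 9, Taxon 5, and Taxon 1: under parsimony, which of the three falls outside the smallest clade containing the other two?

Character polarity is set by the outgroup: the derived state is whichever differs from the outgroup's state, so for Char. 3 the derived state is '0', and for the remaining characters it is '1'.
Only Taxon 1 and Taxon 9 show the derived state '1' for Char. 1, supporting them as a clade.
Only Taxon 2 and Taxon 5 show the derived state '1' for Char. 2, supporting them as a clade.
Char. 3 (derived state '0') is shared by all ingroup taxa — unites the whole ingroup.
Most parsimonious ingroup topology: ((Taxon 1,Taxon 9),(Taxon 5,Taxon 2)).
Taxon 9 and Taxon 1 share a more recent common ancestor with each other than either does with Taxon 5, so Taxon 5 is the least closely related of the three.

Taxon 5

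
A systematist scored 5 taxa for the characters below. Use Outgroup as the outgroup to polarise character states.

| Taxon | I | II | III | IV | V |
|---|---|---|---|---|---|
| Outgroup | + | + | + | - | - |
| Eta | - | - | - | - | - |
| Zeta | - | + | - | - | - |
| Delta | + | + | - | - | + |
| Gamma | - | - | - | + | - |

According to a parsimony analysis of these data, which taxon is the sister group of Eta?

Character polarity is set by the outgroup: the derived state is whichever differs from the outgroup's state, so for I, II, III the derived state is '-', and for the remaining characters it is '+'.
I: derived state '-' in Eta, Gamma, and Zeta only — synapomorphy for {Eta, Gamma, Zeta}.
II: derived state '-' in Eta and Gamma only — synapomorphy for {Eta, Gamma}.
All ingroup taxa share the derived state '-' for III; it defines the ingroup but does not resolve relationships within it.
IV (derived state '+') is unique to Gamma (autapomorphy; uninformative for grouping).
V (derived state '+') is unique to Delta (autapomorphy; uninformative for grouping).
Most parsimonious ingroup topology: (((Eta,Gamma),Zeta),Delta).
Eta and Gamma form a cherry on this tree, so they are sister taxa.

Gamma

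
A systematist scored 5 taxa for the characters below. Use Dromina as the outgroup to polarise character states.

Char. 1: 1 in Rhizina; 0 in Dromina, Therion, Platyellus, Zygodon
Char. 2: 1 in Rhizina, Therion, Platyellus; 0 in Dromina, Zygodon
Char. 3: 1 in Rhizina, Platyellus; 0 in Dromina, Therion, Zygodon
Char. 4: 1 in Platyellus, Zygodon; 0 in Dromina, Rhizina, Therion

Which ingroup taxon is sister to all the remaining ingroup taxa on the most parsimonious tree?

Zygodon

The outgroup has state '0' for every character, so '1' is the derived state throughout.
Char. 1 (derived state '1') is unique to Rhizina (autapomorphy; uninformative for grouping).
Char. 2 (derived state '1') is shared by Platyellus, Rhizina, and Therion — a synapomorphy uniting that clade.
Char. 3 (derived state '1') is shared by Platyellus and Rhizina — a synapomorphy uniting that clade.
Char. 4 groups Platyellus and Zygodon, which is incompatible with the clades supported by the remaining characters; treating it as convergent (homoplasy) costs fewer steps than any alternative tree.
Most parsimonious ingroup topology: (((Rhizina,Platyellus),Therion),Zygodon).
Zygodon is sister to the clade containing all other ingroup taxa, so it is the earliest-diverging (most basal) ingroup lineage.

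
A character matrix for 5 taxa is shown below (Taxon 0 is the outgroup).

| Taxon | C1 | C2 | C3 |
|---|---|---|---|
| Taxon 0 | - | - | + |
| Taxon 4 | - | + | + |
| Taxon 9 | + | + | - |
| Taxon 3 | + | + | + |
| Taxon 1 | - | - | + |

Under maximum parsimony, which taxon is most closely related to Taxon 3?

Taxon 9

Character polarity is set by the outgroup: the derived state is whichever differs from the outgroup's state, so for C3 the derived state is '-', and for the remaining characters it is '+'.
Only Taxon 3 and Taxon 9 show the derived state '+' for C1, supporting them as a clade.
Only Taxon 3, Taxon 4, and Taxon 9 show the derived state '+' for C2, supporting them as a clade.
C3 (derived state '-') is unique to Taxon 9 (autapomorphy; uninformative for grouping).
Most parsimonious ingroup topology: ((Taxon 4,(Taxon 9,Taxon 3)),Taxon 1).
Taxon 3 and Taxon 9 form a cherry on this tree, so they are sister taxa.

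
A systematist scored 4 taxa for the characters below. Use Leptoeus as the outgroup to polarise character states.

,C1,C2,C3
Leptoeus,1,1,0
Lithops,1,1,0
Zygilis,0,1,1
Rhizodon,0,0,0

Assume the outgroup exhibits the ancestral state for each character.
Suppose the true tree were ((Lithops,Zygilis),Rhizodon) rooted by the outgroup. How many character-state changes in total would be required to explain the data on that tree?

Map each character onto ((Lithops,Zygilis),Rhizodon) (rooted by Leptoeus) and count the minimum state changes it requires (Fitch parsimony):
C1: 2; C2: 1; C3: 1.
Total tree length = 4.

4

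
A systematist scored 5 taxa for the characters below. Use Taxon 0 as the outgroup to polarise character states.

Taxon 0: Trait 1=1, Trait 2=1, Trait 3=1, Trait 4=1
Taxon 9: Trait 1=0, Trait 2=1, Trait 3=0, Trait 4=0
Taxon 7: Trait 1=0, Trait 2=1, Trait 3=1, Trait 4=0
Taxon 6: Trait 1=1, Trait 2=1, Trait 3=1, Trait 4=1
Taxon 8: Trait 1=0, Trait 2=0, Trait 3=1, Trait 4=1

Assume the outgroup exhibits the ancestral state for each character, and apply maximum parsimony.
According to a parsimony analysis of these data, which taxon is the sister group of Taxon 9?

The outgroup has state '1' for every character, so '0' is the derived state throughout.
Trait 1: derived state '0' in Taxon 7, Taxon 8, and Taxon 9 only — synapomorphy for {Taxon 7, Taxon 8, Taxon 9}.
Trait 2: derived state '0' in Taxon 8 only — an autapomorphy, so it tells us nothing about relationships among taxa.
Trait 3 (derived state '0') is unique to Taxon 9 (autapomorphy; uninformative for grouping).
Only Taxon 7 and Taxon 9 show the derived state '0' for Trait 4, supporting them as a clade.
Most parsimonious ingroup topology: (((Taxon 9,Taxon 7),Taxon 8),Taxon 6).
Taxon 9 and Taxon 7 form a cherry on this tree, so they are sister taxa.

Taxon 7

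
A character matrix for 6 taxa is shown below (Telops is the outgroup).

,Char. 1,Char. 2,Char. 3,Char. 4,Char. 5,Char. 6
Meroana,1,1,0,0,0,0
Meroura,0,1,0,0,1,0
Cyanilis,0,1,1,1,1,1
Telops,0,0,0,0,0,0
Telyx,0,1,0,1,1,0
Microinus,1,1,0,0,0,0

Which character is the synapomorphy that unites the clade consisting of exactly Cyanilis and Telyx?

The outgroup has state '0' for every character, so '1' is the derived state throughout.
Char. 1: derived state '1' in Meroana and Microinus only — synapomorphy for {Meroana, Microinus}.
Char. 2 (derived state '1') is shared by all ingroup taxa — unites the whole ingroup.
Char. 3: derived state '1' in Cyanilis only — an autapomorphy, so it tells us nothing about relationships among taxa.
Char. 4 (derived state '1') is shared by Cyanilis and Telyx — a synapomorphy uniting that clade.
Char. 5 (derived state '1') is shared by Cyanilis, Meroura, and Telyx — a synapomorphy uniting that clade.
Char. 6: derived state '1' in Cyanilis only — an autapomorphy, so it tells us nothing about relationships among taxa.
Most parsimonious ingroup topology: (((Cyanilis,Telyx),Meroura),(Microinus,Meroana)).
The clade {Cyanilis, Telyx} is supported by Char. 4: its derived state '1' occurs in exactly those taxa and in no other taxon (including the outgroup).

Char. 4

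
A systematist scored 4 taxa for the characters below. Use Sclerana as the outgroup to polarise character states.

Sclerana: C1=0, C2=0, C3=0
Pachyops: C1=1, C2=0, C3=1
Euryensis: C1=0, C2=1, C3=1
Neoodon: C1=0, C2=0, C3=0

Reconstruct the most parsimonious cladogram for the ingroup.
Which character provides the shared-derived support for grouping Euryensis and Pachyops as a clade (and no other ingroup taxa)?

C3

The outgroup has state '0' for every character, so '1' is the derived state throughout.
C1: derived state '1' in Pachyops only — an autapomorphy, so it tells us nothing about relationships among taxa.
C2: derived state '1' in Euryensis only — an autapomorphy, so it tells us nothing about relationships among taxa.
C3 (derived state '1') is shared by Euryensis and Pachyops — a synapomorphy uniting that clade.
Most parsimonious ingroup topology: ((Pachyops,Euryensis),Neoodon).
The clade {Euryensis, Pachyops} is supported by C3: its derived state '1' occurs in exactly those taxa and in no other taxon (including the outgroup).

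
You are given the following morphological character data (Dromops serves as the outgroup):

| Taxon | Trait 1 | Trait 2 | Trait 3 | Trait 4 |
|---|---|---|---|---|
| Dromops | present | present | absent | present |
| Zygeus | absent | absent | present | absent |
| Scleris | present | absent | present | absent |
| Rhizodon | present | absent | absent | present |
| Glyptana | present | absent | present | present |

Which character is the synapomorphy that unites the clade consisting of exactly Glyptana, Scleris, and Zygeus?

Trait 3

Character polarity is set by the outgroup: the derived state is whichever differs from the outgroup's state, so for Trait 1, Trait 2, Trait 4 the derived state is 'absent', and for the remaining characters it is 'present'.
Trait 1 (derived state 'absent') is unique to Zygeus (autapomorphy; uninformative for grouping).
All ingroup taxa share the derived state 'absent' for Trait 2; it defines the ingroup but does not resolve relationships within it.
Only Glyptana, Scleris, and Zygeus show the derived state 'present' for Trait 3, supporting them as a clade.
Trait 4: derived state 'absent' in Scleris and Zygeus only — synapomorphy for {Scleris, Zygeus}.
Most parsimonious ingroup topology: (((Zygeus,Scleris),Glyptana),Rhizodon).
The clade {Glyptana, Scleris, Zygeus} is supported by Trait 3: its derived state 'present' occurs in exactly those taxa and in no other taxon (including the outgroup).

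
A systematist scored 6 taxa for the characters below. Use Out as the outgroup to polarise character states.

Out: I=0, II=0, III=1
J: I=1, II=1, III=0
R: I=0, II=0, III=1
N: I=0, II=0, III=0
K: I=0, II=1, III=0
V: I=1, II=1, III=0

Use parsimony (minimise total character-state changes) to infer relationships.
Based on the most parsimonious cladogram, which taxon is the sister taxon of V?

Character polarity is set by the outgroup: the derived state is whichever differs from the outgroup's state, so for III the derived state is '0', and for the remaining characters it is '1'.
I: derived state '1' in J and V only — synapomorphy for {J, V}.
II: derived state '1' in J, K, and V only — synapomorphy for {J, K, V}.
III: derived state '0' in J, K, N, and V only — synapomorphy for {J, K, N, V}.
Most parsimonious ingroup topology: ((((J,V),K),N),R).
V and J form a cherry on this tree, so they are sister taxa.

J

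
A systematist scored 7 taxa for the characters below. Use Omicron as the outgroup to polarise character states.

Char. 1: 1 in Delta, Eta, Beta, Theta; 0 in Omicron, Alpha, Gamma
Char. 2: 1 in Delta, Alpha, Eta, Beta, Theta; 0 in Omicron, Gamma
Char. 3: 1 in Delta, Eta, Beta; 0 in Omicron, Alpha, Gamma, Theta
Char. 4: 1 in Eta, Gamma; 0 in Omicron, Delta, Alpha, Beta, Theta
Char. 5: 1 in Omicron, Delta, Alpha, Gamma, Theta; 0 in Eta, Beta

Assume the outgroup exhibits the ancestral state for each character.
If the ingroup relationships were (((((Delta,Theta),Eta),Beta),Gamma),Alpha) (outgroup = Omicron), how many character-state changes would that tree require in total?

9

Map each character onto (((((Delta,Theta),Eta),Beta),Gamma),Alpha) (rooted by Omicron) and count the minimum state changes it requires (Fitch parsimony):
Char. 1: 1; Char. 2: 2; Char. 3: 2; Char. 4: 2; Char. 5: 2.
Total tree length = 9.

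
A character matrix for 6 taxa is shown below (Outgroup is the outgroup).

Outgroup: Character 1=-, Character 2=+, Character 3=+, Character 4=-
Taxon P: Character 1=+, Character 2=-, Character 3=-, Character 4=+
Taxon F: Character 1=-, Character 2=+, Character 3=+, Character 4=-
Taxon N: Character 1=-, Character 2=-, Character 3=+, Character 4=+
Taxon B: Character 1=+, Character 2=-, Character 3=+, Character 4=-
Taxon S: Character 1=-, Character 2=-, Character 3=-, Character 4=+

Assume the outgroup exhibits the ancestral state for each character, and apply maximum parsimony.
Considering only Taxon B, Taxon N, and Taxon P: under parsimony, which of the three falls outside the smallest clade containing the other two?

Character polarity is set by the outgroup: the derived state is whichever differs from the outgroup's state, so for Character 2, Character 3 the derived state is '-', and for the remaining characters it is '+'.
Character 1 groups Taxon B and Taxon P, which is incompatible with the clades supported by the remaining characters; treating it as convergent (homoplasy) costs fewer steps than any alternative tree.
Only Taxon B, Taxon N, Taxon P, and Taxon S show the derived state '-' for Character 2, supporting them as a clade.
Only Taxon P and Taxon S show the derived state '-' for Character 3, supporting them as a clade.
Character 4 (derived state '+') is shared by Taxon N, Taxon P, and Taxon S — a synapomorphy uniting that clade.
Most parsimonious ingroup topology: ((((Taxon P,Taxon S),Taxon N),Taxon B),Taxon F).
Taxon P and Taxon N share a more recent common ancestor with each other than either does with Taxon B, so Taxon B is the least closely related of the three.

Taxon B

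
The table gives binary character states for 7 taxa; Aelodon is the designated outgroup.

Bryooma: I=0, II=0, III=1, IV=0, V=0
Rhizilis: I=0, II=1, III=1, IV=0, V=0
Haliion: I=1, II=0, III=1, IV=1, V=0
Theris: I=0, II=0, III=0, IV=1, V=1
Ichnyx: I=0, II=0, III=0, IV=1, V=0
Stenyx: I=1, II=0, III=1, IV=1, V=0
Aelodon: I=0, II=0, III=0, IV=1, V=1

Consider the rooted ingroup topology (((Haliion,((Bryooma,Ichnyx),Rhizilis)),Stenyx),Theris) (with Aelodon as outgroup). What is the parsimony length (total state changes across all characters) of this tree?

8

Map each character onto (((Haliion,((Bryooma,Ichnyx),Rhizilis)),Stenyx),Theris) (rooted by Aelodon) and count the minimum state changes it requires (Fitch parsimony):
I: 2; II: 1; III: 2; IV: 2; V: 1.
Total tree length = 8.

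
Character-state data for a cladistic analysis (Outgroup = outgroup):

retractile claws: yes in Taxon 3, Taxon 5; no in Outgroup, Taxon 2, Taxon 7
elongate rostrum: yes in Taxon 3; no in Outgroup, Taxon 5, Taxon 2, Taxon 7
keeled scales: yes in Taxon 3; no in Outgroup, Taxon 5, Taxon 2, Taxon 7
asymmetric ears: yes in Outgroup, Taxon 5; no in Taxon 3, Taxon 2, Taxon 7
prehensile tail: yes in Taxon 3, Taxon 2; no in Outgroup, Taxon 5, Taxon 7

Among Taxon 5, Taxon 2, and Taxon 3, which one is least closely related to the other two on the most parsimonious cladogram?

Taxon 5

Character polarity is set by the outgroup: the derived state is whichever differs from the outgroup's state, so for asymmetric ears the derived state is 'no', and for the remaining characters it is 'yes'.
retractile claws (state 'yes') occurs in Taxon 3 and Taxon 5 but conflicts with the nesting implied by the other characters — most parsimoniously interpreted as homoplasy.
elongate rostrum (derived state 'yes') is unique to Taxon 3 (autapomorphy; uninformative for grouping).
keeled scales (derived state 'yes') is unique to Taxon 3 (autapomorphy; uninformative for grouping).
Only Taxon 2, Taxon 3, and Taxon 7 show the derived state 'no' for asymmetric ears, supporting them as a clade.
Only Taxon 2 and Taxon 3 show the derived state 'yes' for prehensile tail, supporting them as a clade.
Most parsimonious ingroup topology: (((Taxon 3,Taxon 2),Taxon 7),Taxon 5).
Taxon 3 and Taxon 2 share a more recent common ancestor with each other than either does with Taxon 5, so Taxon 5 is the least closely related of the three.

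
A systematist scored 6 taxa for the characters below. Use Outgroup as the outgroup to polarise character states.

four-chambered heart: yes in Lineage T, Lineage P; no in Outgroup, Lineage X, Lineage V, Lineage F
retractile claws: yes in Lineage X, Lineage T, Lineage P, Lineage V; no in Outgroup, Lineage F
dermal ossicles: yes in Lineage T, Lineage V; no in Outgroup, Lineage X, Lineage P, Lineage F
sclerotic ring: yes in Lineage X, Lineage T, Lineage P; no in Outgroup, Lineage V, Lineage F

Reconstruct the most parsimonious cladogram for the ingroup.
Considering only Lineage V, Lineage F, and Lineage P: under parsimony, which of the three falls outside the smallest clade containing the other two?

Lineage F

The outgroup has state 'no' for every character, so 'yes' is the derived state throughout.
four-chambered heart: derived state 'yes' in Lineage P and Lineage T only — synapomorphy for {Lineage P, Lineage T}.
Only Lineage P, Lineage T, Lineage V, and Lineage X show the derived state 'yes' for retractile claws, supporting them as a clade.
dermal ossicles groups Lineage T and Lineage V, which is incompatible with the clades supported by the remaining characters; treating it as convergent (homoplasy) costs fewer steps than any alternative tree.
Only Lineage P, Lineage T, and Lineage X show the derived state 'yes' for sclerotic ring, supporting them as a clade.
Most parsimonious ingroup topology: (((Lineage X,(Lineage T,Lineage P)),Lineage V),Lineage F).
Lineage P and Lineage V share a more recent common ancestor with each other than either does with Lineage F, so Lineage F is the least closely related of the three.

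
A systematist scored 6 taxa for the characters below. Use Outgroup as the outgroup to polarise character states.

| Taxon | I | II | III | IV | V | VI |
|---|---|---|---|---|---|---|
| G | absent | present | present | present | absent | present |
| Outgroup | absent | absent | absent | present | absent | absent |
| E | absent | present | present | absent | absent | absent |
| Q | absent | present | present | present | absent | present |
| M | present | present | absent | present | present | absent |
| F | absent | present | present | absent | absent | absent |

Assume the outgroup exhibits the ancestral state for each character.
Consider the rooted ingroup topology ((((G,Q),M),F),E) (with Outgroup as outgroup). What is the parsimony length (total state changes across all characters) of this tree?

Map each character onto ((((G,Q),M),F),E) (rooted by Outgroup) and count the minimum state changes it requires (Fitch parsimony):
I: 1; II: 1; III: 2; IV: 2; V: 1; VI: 1.
Total tree length = 8.

8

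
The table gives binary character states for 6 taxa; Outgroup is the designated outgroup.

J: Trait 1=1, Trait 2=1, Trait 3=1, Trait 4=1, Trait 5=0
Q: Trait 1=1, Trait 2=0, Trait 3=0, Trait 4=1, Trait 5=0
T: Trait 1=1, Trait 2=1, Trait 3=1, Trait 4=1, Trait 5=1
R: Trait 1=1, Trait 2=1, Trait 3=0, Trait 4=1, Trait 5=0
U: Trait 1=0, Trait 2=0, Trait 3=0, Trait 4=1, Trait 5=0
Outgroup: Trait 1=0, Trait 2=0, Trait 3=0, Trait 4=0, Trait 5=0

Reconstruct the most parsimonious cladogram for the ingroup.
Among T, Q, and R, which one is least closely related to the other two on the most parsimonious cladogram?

Q

The outgroup has state '0' for every character, so '1' is the derived state throughout.
Trait 1 (derived state '1') is shared by J, Q, R, and T — a synapomorphy uniting that clade.
Trait 2 (derived state '1') is shared by J, R, and T — a synapomorphy uniting that clade.
Trait 3: derived state '1' in J and T only — synapomorphy for {J, T}.
All ingroup taxa share the derived state '1' for Trait 4; it defines the ingroup but does not resolve relationships within it.
Trait 5: derived state '1' in T only — an autapomorphy, so it tells us nothing about relationships among taxa.
Most parsimonious ingroup topology: ((Q,(R,(J,T))),U).
T and R share a more recent common ancestor with each other than either does with Q, so Q is the least closely related of the three.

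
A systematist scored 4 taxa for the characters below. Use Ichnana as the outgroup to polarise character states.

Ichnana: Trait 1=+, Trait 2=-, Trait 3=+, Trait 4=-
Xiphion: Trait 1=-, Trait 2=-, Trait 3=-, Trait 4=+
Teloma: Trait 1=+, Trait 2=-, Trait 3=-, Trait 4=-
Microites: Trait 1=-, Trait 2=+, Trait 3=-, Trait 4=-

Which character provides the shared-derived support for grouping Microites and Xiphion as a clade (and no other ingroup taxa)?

Character polarity is set by the outgroup: the derived state is whichever differs from the outgroup's state, so for Trait 1, Trait 3 the derived state is '-', and for the remaining characters it is '+'.
Only Microites and Xiphion show the derived state '-' for Trait 1, supporting them as a clade.
Trait 2: derived state '+' in Microites only — an autapomorphy, so it tells us nothing about relationships among taxa.
Trait 3 (derived state '-') is shared by all ingroup taxa — unites the whole ingroup.
Trait 4 (derived state '+') is unique to Xiphion (autapomorphy; uninformative for grouping).
Most parsimonious ingroup topology: ((Xiphion,Microites),Teloma).
The clade {Microites, Xiphion} is supported by Trait 1: its derived state '-' occurs in exactly those taxa and in no other taxon (including the outgroup).

Trait 1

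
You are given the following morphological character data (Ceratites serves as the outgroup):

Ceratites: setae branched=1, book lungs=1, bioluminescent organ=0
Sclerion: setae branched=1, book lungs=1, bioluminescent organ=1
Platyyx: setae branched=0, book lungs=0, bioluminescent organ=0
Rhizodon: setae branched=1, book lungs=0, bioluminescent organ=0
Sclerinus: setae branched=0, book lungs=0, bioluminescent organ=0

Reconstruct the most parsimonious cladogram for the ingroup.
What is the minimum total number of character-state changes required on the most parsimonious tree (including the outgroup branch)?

Character polarity is set by the outgroup: the derived state is whichever differs from the outgroup's state, so for setae branched, book lungs the derived state is '0', and for the remaining characters it is '1'.
Only Platyyx and Sclerinus show the derived state '0' for setae branched, supporting them as a clade.
book lungs (derived state '0') is shared by Platyyx, Rhizodon, and Sclerinus — a synapomorphy uniting that clade.
bioluminescent organ (derived state '1') is unique to Sclerion (autapomorphy; uninformative for grouping).
Most parsimonious ingroup topology: (Sclerion,((Platyyx,Sclerinus),Rhizodon)).
Changes per character on this tree: setae branched: 1; book lungs: 1; bioluminescent organ: 1.
Total = 3.

3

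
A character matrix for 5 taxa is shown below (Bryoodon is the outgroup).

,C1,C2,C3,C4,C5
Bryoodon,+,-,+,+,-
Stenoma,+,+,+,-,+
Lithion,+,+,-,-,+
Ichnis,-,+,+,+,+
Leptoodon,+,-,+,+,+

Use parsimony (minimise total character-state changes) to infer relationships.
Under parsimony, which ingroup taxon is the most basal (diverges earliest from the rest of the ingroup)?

Character polarity is set by the outgroup: the derived state is whichever differs from the outgroup's state, so for C1, C3, C4 the derived state is '-', and for the remaining characters it is '+'.
C1: derived state '-' in Ichnis only — an autapomorphy, so it tells us nothing about relationships among taxa.
C2 (derived state '+') is shared by Ichnis, Lithion, and Stenoma — a synapomorphy uniting that clade.
C3: derived state '-' in Lithion only — an autapomorphy, so it tells us nothing about relationships among taxa.
Only Lithion and Stenoma show the derived state '-' for C4, supporting them as a clade.
All ingroup taxa share the derived state '+' for C5; it defines the ingroup but does not resolve relationships within it.
Most parsimonious ingroup topology: (((Stenoma,Lithion),Ichnis),Leptoodon).
Leptoodon is sister to the clade containing all other ingroup taxa, so it is the earliest-diverging (most basal) ingroup lineage.

Leptoodon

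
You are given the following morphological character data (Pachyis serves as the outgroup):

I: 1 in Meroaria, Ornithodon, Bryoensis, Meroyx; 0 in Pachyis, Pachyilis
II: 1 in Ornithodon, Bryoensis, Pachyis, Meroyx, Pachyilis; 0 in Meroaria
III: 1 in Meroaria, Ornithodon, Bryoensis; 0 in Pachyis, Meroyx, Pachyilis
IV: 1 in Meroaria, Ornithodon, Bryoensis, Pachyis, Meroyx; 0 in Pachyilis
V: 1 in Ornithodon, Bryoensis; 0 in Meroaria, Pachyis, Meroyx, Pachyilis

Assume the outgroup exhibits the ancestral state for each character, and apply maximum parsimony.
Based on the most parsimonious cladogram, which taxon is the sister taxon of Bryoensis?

Ornithodon

Character polarity is set by the outgroup: the derived state is whichever differs from the outgroup's state, so for II, IV the derived state is '0', and for the remaining characters it is '1'.
I (derived state '1') is shared by Bryoensis, Meroaria, Meroyx, and Ornithodon — a synapomorphy uniting that clade.
II: derived state '0' in Meroaria only — an autapomorphy, so it tells us nothing about relationships among taxa.
III: derived state '1' in Bryoensis, Meroaria, and Ornithodon only — synapomorphy for {Bryoensis, Meroaria, Ornithodon}.
IV (derived state '0') is unique to Pachyilis (autapomorphy; uninformative for grouping).
Only Bryoensis and Ornithodon show the derived state '1' for V, supporting them as a clade.
Most parsimonious ingroup topology: (((Meroaria,(Bryoensis,Ornithodon)),Meroyx),Pachyilis).
Bryoensis and Ornithodon form a cherry on this tree, so they are sister taxa.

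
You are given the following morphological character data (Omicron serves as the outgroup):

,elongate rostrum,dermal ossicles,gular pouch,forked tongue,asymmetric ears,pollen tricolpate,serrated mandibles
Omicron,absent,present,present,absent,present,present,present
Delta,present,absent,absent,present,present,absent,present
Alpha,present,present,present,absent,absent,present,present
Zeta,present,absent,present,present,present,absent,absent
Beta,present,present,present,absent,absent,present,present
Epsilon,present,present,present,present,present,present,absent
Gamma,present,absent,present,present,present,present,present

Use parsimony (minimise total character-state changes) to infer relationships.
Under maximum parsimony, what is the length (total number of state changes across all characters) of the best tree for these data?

8

Character polarity is set by the outgroup: the derived state is whichever differs from the outgroup's state, so for dermal ossicles, gular pouch, asymmetric ears, pollen tricolpate, serrated mandibles the derived state is 'absent', and for the remaining characters it is 'present'.
elongate rostrum (derived state 'present') is shared by all ingroup taxa — unites the whole ingroup.
dermal ossicles (derived state 'absent') is shared by Delta, Gamma, and Zeta — a synapomorphy uniting that clade.
gular pouch (derived state 'absent') is unique to Delta (autapomorphy; uninformative for grouping).
Only Delta, Epsilon, Gamma, and Zeta show the derived state 'present' for forked tongue, supporting them as a clade.
asymmetric ears (derived state 'absent') is shared by Alpha and Beta — a synapomorphy uniting that clade.
pollen tricolpate: derived state 'absent' in Delta and Zeta only — synapomorphy for {Delta, Zeta}.
serrated mandibles groups Epsilon and Zeta, which is incompatible with the clades supported by the remaining characters; treating it as convergent (homoplasy) costs fewer steps than any alternative tree.
Most parsimonious ingroup topology: ((((Delta,Zeta),Gamma),Epsilon),(Alpha,Beta)).
Changes per character on this tree: elongate rostrum: 1; dermal ossicles: 1; gular pouch: 1; forked tongue: 1; asymmetric ears: 1; pollen tricolpate: 1; serrated mandibles: 2.
Total = 8.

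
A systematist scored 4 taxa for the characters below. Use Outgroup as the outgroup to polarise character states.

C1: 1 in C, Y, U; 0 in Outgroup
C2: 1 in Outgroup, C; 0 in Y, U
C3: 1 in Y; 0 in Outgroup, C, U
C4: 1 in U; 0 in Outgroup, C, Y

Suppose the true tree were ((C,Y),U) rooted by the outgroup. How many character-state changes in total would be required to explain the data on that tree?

5

Map each character onto ((C,Y),U) (rooted by Outgroup) and count the minimum state changes it requires (Fitch parsimony):
C1: 1; C2: 2; C3: 1; C4: 1.
Total tree length = 5.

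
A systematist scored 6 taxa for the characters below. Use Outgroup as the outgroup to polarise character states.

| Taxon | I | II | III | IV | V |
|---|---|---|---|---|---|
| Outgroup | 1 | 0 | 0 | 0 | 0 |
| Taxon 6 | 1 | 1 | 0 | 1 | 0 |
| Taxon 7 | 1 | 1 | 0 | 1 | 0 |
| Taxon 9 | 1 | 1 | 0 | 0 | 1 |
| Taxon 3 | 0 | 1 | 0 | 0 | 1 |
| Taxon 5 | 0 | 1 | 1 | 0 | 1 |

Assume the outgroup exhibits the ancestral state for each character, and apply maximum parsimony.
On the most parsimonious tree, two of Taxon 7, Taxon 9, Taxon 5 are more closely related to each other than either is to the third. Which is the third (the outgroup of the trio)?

Taxon 7

Character polarity is set by the outgroup: the derived state is whichever differs from the outgroup's state, so for I the derived state is '0', and for the remaining characters it is '1'.
I (derived state '0') is shared by Taxon 3 and Taxon 5 — a synapomorphy uniting that clade.
II (derived state '1') is shared by all ingroup taxa — unites the whole ingroup.
III (derived state '1') is unique to Taxon 5 (autapomorphy; uninformative for grouping).
IV: derived state '1' in Taxon 6 and Taxon 7 only — synapomorphy for {Taxon 6, Taxon 7}.
V (derived state '1') is shared by Taxon 3, Taxon 5, and Taxon 9 — a synapomorphy uniting that clade.
Most parsimonious ingroup topology: ((Taxon 6,Taxon 7),(Taxon 9,(Taxon 3,Taxon 5))).
Taxon 5 and Taxon 9 share a more recent common ancestor with each other than either does with Taxon 7, so Taxon 7 is the least closely related of the three.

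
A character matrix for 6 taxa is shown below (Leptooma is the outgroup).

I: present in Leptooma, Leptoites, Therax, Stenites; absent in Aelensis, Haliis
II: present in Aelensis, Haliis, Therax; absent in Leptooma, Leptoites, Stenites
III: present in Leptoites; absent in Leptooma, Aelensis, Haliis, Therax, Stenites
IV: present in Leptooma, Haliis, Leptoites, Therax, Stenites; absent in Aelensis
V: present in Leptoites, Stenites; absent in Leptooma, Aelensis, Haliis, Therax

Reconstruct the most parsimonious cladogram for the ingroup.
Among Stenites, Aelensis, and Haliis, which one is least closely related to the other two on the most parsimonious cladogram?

Character polarity is set by the outgroup: the derived state is whichever differs from the outgroup's state, so for I, IV the derived state is 'absent', and for the remaining characters it is 'present'.
I (derived state 'absent') is shared by Aelensis and Haliis — a synapomorphy uniting that clade.
Only Aelensis, Haliis, and Therax show the derived state 'present' for II, supporting them as a clade.
III: derived state 'present' in Leptoites only — an autapomorphy, so it tells us nothing about relationships among taxa.
IV (derived state 'absent') is unique to Aelensis (autapomorphy; uninformative for grouping).
V (derived state 'present') is shared by Leptoites and Stenites — a synapomorphy uniting that clade.
Most parsimonious ingroup topology: (((Aelensis,Haliis),Therax),(Leptoites,Stenites)).
Aelensis and Haliis share a more recent common ancestor with each other than either does with Stenites, so Stenites is the least closely related of the three.

Stenites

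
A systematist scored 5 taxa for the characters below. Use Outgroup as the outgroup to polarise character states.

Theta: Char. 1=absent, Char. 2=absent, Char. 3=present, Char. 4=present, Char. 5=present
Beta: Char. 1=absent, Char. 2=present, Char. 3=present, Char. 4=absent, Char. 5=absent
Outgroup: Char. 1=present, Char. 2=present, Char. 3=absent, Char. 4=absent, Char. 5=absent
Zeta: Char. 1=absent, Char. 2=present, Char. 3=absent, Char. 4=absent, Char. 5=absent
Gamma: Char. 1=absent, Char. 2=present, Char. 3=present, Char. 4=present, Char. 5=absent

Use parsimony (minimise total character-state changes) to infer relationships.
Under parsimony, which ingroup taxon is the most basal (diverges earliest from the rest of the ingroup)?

Zeta

Character polarity is set by the outgroup: the derived state is whichever differs from the outgroup's state, so for Char. 1, Char. 2 the derived state is 'absent', and for the remaining characters it is 'present'.
Char. 1 (derived state 'absent') is shared by all ingroup taxa — unites the whole ingroup.
Char. 2 (derived state 'absent') is unique to Theta (autapomorphy; uninformative for grouping).
Char. 3 (derived state 'present') is shared by Beta, Gamma, and Theta — a synapomorphy uniting that clade.
Only Gamma and Theta show the derived state 'present' for Char. 4, supporting them as a clade.
Char. 5: derived state 'present' in Theta only — an autapomorphy, so it tells us nothing about relationships among taxa.
Most parsimonious ingroup topology: (Zeta,(Beta,(Theta,Gamma))).
Zeta is sister to the clade containing all other ingroup taxa, so it is the earliest-diverging (most basal) ingroup lineage.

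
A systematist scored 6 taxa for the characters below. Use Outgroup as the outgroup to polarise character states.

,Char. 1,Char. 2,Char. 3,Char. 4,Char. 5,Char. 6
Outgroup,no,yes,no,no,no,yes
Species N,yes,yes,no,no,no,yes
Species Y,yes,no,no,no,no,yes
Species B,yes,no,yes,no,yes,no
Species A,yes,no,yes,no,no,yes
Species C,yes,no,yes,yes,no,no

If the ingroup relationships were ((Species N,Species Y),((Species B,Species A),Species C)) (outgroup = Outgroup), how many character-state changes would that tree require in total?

Map each character onto ((Species N,Species Y),((Species B,Species A),Species C)) (rooted by Outgroup) and count the minimum state changes it requires (Fitch parsimony):
Char. 1: 1; Char. 2: 2; Char. 3: 1; Char. 4: 1; Char. 5: 1; Char. 6: 2.
Total tree length = 8.

8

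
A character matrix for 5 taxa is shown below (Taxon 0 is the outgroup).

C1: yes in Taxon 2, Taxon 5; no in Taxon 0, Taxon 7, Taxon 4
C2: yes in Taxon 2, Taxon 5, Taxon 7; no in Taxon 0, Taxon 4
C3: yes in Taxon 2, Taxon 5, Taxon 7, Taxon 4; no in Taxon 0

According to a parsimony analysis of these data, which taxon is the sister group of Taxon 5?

Taxon 2

The outgroup has state 'no' for every character, so 'yes' is the derived state throughout.
C1 (derived state 'yes') is shared by Taxon 2 and Taxon 5 — a synapomorphy uniting that clade.
C2: derived state 'yes' in Taxon 2, Taxon 5, and Taxon 7 only — synapomorphy for {Taxon 2, Taxon 5, Taxon 7}.
All ingroup taxa share the derived state 'yes' for C3; it defines the ingroup but does not resolve relationships within it.
Most parsimonious ingroup topology: (((Taxon 2,Taxon 5),Taxon 7),Taxon 4).
Taxon 5 and Taxon 2 form a cherry on this tree, so they are sister taxa.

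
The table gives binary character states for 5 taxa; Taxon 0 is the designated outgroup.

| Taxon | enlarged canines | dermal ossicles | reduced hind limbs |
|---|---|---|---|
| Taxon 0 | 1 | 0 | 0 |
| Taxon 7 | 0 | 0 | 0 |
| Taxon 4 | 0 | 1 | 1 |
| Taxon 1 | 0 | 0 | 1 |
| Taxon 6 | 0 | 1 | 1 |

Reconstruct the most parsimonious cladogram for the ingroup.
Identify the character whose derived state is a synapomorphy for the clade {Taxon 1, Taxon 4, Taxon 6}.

reduced hind limbs

Character polarity is set by the outgroup: the derived state is whichever differs from the outgroup's state, so for enlarged canines the derived state is '0', and for the remaining characters it is '1'.
enlarged canines (derived state '0') is shared by all ingroup taxa — unites the whole ingroup.
dermal ossicles (derived state '1') is shared by Taxon 4 and Taxon 6 — a synapomorphy uniting that clade.
Only Taxon 1, Taxon 4, and Taxon 6 show the derived state '1' for reduced hind limbs, supporting them as a clade.
Most parsimonious ingroup topology: (Taxon 7,((Taxon 4,Taxon 6),Taxon 1)).
The clade {Taxon 1, Taxon 4, Taxon 6} is supported by reduced hind limbs: its derived state '1' occurs in exactly those taxa and in no other taxon (including the outgroup).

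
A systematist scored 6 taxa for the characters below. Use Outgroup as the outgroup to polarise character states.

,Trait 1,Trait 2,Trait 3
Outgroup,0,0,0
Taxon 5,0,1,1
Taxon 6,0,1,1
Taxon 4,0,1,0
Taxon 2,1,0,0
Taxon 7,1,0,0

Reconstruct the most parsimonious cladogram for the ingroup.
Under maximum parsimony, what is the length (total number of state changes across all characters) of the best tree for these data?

The outgroup has state '0' for every character, so '1' is the derived state throughout.
Trait 1: derived state '1' in Taxon 2 and Taxon 7 only — synapomorphy for {Taxon 2, Taxon 7}.
Only Taxon 4, Taxon 5, and Taxon 6 show the derived state '1' for Trait 2, supporting them as a clade.
Trait 3 (derived state '1') is shared by Taxon 5 and Taxon 6 — a synapomorphy uniting that clade.
Most parsimonious ingroup topology: (((Taxon 5,Taxon 6),Taxon 4),(Taxon 2,Taxon 7)).
Changes per character on this tree: Trait 1: 1; Trait 2: 1; Trait 3: 1.
Total = 3.

3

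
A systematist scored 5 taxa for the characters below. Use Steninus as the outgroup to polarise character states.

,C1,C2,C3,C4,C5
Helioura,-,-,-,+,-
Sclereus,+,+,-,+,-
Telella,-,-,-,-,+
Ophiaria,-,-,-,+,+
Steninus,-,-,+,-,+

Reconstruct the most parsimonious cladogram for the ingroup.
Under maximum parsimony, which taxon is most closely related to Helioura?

Character polarity is set by the outgroup: the derived state is whichever differs from the outgroup's state, so for C3, C5 the derived state is '-', and for the remaining characters it is '+'.
C1 (derived state '+') is unique to Sclereus (autapomorphy; uninformative for grouping).
C2: derived state '+' in Sclereus only — an autapomorphy, so it tells us nothing about relationships among taxa.
C3 (derived state '-') is shared by all ingroup taxa — unites the whole ingroup.
Only Helioura, Ophiaria, and Sclereus show the derived state '+' for C4, supporting them as a clade.
C5: derived state '-' in Helioura and Sclereus only — synapomorphy for {Helioura, Sclereus}.
Most parsimonious ingroup topology: ((Ophiaria,(Helioura,Sclereus)),Telella).
Helioura and Sclereus form a cherry on this tree, so they are sister taxa.

Sclereus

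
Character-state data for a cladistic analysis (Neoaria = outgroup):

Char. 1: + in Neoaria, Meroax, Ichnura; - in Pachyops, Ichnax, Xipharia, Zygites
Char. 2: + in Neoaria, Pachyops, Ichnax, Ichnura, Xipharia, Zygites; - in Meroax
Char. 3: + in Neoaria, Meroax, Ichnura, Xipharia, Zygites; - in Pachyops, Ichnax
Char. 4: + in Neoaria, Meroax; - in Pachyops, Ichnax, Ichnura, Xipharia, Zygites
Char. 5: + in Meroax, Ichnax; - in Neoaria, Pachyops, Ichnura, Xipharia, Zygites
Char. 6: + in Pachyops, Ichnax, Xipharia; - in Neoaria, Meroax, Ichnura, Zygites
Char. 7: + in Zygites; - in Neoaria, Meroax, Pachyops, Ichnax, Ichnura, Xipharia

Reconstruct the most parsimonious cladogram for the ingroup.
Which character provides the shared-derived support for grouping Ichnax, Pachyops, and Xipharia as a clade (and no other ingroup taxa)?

Char. 6

Character polarity is set by the outgroup: the derived state is whichever differs from the outgroup's state, so for Char. 1, Char. 2, Char. 3, Char. 4 the derived state is '-', and for the remaining characters it is '+'.
Only Ichnax, Pachyops, Xipharia, and Zygites show the derived state '-' for Char. 1, supporting them as a clade.
Char. 2: derived state '-' in Meroax only — an autapomorphy, so it tells us nothing about relationships among taxa.
Char. 3 (derived state '-') is shared by Ichnax and Pachyops — a synapomorphy uniting that clade.
Char. 4: derived state '-' in Ichnax, Ichnura, Pachyops, Xipharia, and Zygites only — synapomorphy for {Ichnax, Ichnura, Pachyops, Xipharia, Zygites}.
Char. 5 (state '+') occurs in Ichnax and Meroax but conflicts with the nesting implied by the other characters — most parsimoniously interpreted as homoplasy.
Char. 6 (derived state '+') is shared by Ichnax, Pachyops, and Xipharia — a synapomorphy uniting that clade.
Char. 7: derived state '+' in Zygites only — an autapomorphy, so it tells us nothing about relationships among taxa.
Most parsimonious ingroup topology: (Meroax,((((Pachyops,Ichnax),Xipharia),Zygites),Ichnura)).
The clade {Ichnax, Pachyops, Xipharia} is supported by Char. 6: its derived state '+' occurs in exactly those taxa and in no other taxon (including the outgroup).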